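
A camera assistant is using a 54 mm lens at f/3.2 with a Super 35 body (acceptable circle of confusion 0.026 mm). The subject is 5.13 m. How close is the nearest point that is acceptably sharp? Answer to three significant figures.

4.48 m

Hyperfocal distance H = f²/(N·c) + f = 54²/(3.2 × 0.026) + 54 = 2916/0.0832 + 54 ≈ 35102.1 mm ≈ 35.10 m.
Near limit Dn = s·(H − f)/(H + s − 2f) = 5130 × (35102.1 − 54) / (35102.1 + 5130 − 2 × 54) = 5130 × 35048.1 / 40124.1 ≈ 4481.0 mm ≈ 4.48 m.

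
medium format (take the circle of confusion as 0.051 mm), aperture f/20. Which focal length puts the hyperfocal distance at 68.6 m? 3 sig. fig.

From H = f²/(N·c) + f, with f ≪ H: f ≈ √(H·N·c) = √(68600 × 20 × 0.051) = √69972 ≈ 264.5 mm.
Exact: f² + N·c·f − N·c·H = 0 ⇒ f = (−N·c + √((N·c)² + 4·N·c·H))/2 = (−1.02 + √279889)/2 ≈ 264.01 mm ≈ 264 mm.

264 mm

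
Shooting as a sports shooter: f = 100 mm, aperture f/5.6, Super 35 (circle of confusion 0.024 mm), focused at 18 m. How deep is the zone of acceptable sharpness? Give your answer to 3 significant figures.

Hyperfocal distance H = f²/(N·c) + f = 100²/(5.6 × 0.024) + 100 = 10000/0.1344 + 100 ≈ 74504.8 mm ≈ 74.50 m.
Near limit Dn = s·(H − f)/(H + s − 2f) = 18000 × (74504.8 − 100) / (74504.8 + 18000 − 2 × 100) = 18000 × 74404.8 / 92304.8 ≈ 14509.4 mm.
Far limit Df = s·(H − f)/(H − s) = 18000 × (74504.8 − 100) / (74504.8 − 18000) = 18000 × 74404.8 / 56504.8 ≈ 23702.2 mm.
Depth of field = Df − Dn = 23702.2 − 14509.4 ≈ 9192.8 mm ≈ 9.19 m.

9.19 m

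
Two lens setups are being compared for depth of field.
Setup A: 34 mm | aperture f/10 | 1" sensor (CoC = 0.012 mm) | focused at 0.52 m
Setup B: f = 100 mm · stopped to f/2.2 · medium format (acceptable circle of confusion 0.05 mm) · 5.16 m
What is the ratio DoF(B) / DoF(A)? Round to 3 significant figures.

11.0

Setup A: H = 34²/(10×0.012) + 34 ≈ 9667.3 mm; DoF = Df − Dn = 547.628 − 495.026 ≈ 52.602 mm.
Setup B: H = 100²/(2.2×0.05) + 100 ≈ 91009.1 mm; DoF = Df − Dn = 5464.13 − 4887.94 ≈ 576.19 mm.
Ratio = 576.19 / 52.602 ≈ 11.0.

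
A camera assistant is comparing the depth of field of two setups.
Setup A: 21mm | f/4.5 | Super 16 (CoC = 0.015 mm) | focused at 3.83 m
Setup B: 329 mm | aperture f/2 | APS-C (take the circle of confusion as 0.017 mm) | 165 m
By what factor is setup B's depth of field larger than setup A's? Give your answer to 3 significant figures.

2.53

Setup A: H = 21²/(4.5×0.015) + 21 ≈ 6554.3 mm; DoF = Df − Dn = 9184.9 − 2419.4 ≈ 6765.5 mm.
Setup B: H = 329²/(2×0.017) + 329 ≈ 3183887.8 mm; DoF = Df − Dn = 174000 − 156885 ≈ 17115 mm.
Ratio = 17115 / 6765.5 ≈ 2.53.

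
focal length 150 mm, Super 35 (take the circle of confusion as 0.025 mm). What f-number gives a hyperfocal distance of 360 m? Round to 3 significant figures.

Rearrange H = f²/(N·c) + f for N: N = f² / ((H − f)·c).
N = 150² / ((360000 − 150) × 0.025) = 22500 / 8996 ≈ 2.50.

f/2.50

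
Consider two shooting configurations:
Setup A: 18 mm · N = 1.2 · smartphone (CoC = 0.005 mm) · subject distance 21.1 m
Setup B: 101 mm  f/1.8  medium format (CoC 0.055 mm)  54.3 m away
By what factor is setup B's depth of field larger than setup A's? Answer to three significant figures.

4.06

Setup A: H = 18²/(1.2×0.005) + 18 ≈ 54018.0 mm; DoF = Df − Dn = 34613 − 15175 ≈ 19438 mm.
Setup B: H = 101²/(1.8×0.055) + 101 ≈ 103141.4 mm; DoF = Df − Dn = 114556 − 35583 ≈ 78973 mm.
Ratio = 78973 / 19438 ≈ 4.06.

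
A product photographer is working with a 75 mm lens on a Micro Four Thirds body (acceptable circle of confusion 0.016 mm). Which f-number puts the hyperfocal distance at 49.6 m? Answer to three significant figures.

Rearrange H = f²/(N·c) + f for N: N = f² / ((H − f)·c).
N = 75² / ((49600 − 75) × 0.016) = 5625 / 792.4 ≈ 7.10.

f/7.10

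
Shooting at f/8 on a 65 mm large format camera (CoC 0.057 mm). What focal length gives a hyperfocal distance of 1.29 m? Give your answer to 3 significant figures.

24.0 mm

From H = f²/(N·c) + f, with f ≪ H: f ≈ √(H·N·c) = √(1290 × 8 × 0.057) = √588.24 ≈ 24.25 mm.
Exact: f² + N·c·f − N·c·H = 0 ⇒ f = (−N·c + √((N·c)² + 4·N·c·H))/2 = (−0.456 + √2353.2)/2 ≈ 24.027 mm ≈ 24.0 mm.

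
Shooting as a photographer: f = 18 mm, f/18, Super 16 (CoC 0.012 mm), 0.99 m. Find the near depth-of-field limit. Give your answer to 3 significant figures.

0.601 m

Hyperfocal distance H = f²/(N·c) + f = 18²/(18 × 0.012) + 18 = 324/0.216 + 18 ≈ 1518.0 mm ≈ 1.518 m.
Near limit Dn = s·(H − f)/(H + s − 2f) = 990 × (1518.0 − 18) / (1518.0 + 990 − 2 × 18) = 990 × 1500.0 / 2472.0 ≈ 600.73 mm ≈ 0.601 m.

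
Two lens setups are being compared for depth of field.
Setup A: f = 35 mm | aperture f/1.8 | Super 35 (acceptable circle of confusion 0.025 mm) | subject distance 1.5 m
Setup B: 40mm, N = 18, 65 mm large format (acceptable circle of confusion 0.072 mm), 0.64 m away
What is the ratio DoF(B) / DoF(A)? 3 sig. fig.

Setup A: H = 35²/(1.8×0.025) + 35 ≈ 27257.2 mm; DoF = Df − Dn = 1585.32 − 1423.40 ≈ 161.92 mm.
Setup B: H = 40²/(18×0.072) + 40 ≈ 1274.6 mm; DoF = Df − Dn = 1245.14 − 430.69 ≈ 814.45 mm.
Ratio = 814.45 / 161.92 ≈ 5.03.

5.03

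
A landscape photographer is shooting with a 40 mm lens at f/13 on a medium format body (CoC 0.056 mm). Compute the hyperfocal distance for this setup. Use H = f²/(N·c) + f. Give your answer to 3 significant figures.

2.24 m

Hyperfocal distance H = f²/(N·c) + f = 40²/(13 × 0.056) + 40 = 1600/0.728 + 40 ≈ 2237.8 mm ≈ 2.24 m.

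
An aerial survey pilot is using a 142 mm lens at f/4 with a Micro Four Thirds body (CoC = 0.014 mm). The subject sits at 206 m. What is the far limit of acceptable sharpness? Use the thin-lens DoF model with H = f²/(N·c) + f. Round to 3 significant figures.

Hyperfocal distance H = f²/(N·c) + f = 142²/(4 × 0.014) + 142 = 20164/0.056 + 142 ≈ 360213.4 mm ≈ 360.2 m.
Far limit Df = s·(H − f)/(H − s) = 206000 × (360213.4 − 142) / (360213.4 − 206000) = 206000 × 360071.4 / 154213.4 ≈ 480987 mm ≈ 481 m.

481 m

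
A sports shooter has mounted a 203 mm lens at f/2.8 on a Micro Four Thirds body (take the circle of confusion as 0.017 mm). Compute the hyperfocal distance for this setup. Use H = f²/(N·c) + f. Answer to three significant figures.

Hyperfocal distance H = f²/(N·c) + f = 203²/(2.8 × 0.017) + 203 = 41209/0.0476 + 203 ≈ 865938.3 mm ≈ 866 m.

866 m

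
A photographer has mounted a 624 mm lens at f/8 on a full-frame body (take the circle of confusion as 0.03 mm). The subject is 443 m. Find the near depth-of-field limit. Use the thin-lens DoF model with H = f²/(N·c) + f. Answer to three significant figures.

348 m

Hyperfocal distance H = f²/(N·c) + f = 624²/(8 × 0.03) + 624 = 389376/0.24 + 624 ≈ 1623024.0 mm ≈ 1623 m.
Near limit Dn = s·(H − f)/(H + s − 2f) = 443000 × (1623024.0 − 624) / (1623024.0 + 443000 − 2 × 624) = 443000 × 1622400.0 / 2064776.0 ≈ 348088 mm ≈ 348 m.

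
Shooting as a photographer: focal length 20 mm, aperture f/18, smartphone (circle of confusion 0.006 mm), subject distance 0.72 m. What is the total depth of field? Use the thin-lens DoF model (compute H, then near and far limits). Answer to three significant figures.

282 mm

Hyperfocal distance H = f²/(N·c) + f = 20²/(18 × 0.006) + 20 = 400/0.108 + 20 ≈ 3723.7 mm ≈ 3.724 m.
Near limit Dn = s·(H − f)/(H + s − 2f) = 720 × (3723.7 − 20) / (3723.7 + 720 − 2 × 20) = 720 × 3703.7 / 4403.7 ≈ 605.55 mm.
Far limit Df = s·(H − f)/(H − s) = 720 × (3723.7 − 20) / (3723.7 − 720) = 720 × 3703.7 / 3003.7 ≈ 887.79 mm.
Depth of field = Df − Dn = 887.79 − 605.55 ≈ 282.24 mm.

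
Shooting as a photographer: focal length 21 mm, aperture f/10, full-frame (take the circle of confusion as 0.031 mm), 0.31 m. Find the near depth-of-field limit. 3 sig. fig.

Hyperfocal distance H = f²/(N·c) + f = 21²/(10 × 0.031) + 21 = 441/0.31 + 21 ≈ 1443.6 mm ≈ 1.444 m.
Near limit Dn = s·(H − f)/(H + s − 2f) = 310 × (1443.6 − 21) / (1443.6 + 310 − 2 × 21) = 310 × 1422.6 / 1711.6 ≈ 257.66 mm.

258 mm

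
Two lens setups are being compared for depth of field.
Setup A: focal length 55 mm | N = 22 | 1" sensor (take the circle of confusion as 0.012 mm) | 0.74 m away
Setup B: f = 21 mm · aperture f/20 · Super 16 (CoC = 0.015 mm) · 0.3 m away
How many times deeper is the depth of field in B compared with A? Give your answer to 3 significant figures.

Setup A: H = 55²/(22×0.012) + 55 ≈ 11513.3 mm; DoF = Df − Dn = 787.051 − 698.257 ≈ 88.794 mm.
Setup B: H = 21²/(20×0.015) + 21 ≈ 1491.0 mm; DoF = Df − Dn = 370.28 − 252.14 ≈ 118.14 mm.
Ratio = 118.14 / 88.794 ≈ 1.33.

1.33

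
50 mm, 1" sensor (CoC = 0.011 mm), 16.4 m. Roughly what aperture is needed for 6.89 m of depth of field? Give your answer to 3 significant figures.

f/2.80

Write h = H − f = f²/(N·c). The thin-lens limits are Dn = s·h/(h + (s−f)) and Df = s·h/(h − (s−f)), so DoF = Df − Dn = 2·s·(s−f)·h / (h² − (s−f)²).
That is a quadratic in h: DoF·h² − 2·s·(s−f)·h − DoF·(s−f)² = 0 ⇒ h = (s−f)·(s + √(s² + DoF²)) / DoF = 16350 × (16400 + √(16400² + 6890²)) / 6890 = 16350 × (16400 + 17788.5) / 6890 ≈ 81130 mm.
Then N = f²/(c·h) = 50² / (0.011 × 81130) = 2500 / 892.43 ≈ 2.80.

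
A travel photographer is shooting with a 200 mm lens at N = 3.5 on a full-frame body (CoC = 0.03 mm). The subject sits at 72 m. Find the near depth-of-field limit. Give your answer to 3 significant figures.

60.6 m

Hyperfocal distance H = f²/(N·c) + f = 200²/(3.5 × 0.03) + 200 = 40000/0.105 + 200 ≈ 381152.4 mm ≈ 381.2 m.
Near limit Dn = s·(H − f)/(H + s − 2f) = 72000 × (381152.4 − 200) / (381152.4 + 72000 − 2 × 200) = 72000 × 380952.4 / 452752.4 ≈ 60582 mm ≈ 60.6 m.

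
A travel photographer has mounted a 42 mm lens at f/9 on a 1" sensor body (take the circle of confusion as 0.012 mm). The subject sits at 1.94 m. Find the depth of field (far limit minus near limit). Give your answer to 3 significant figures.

457 mm

Hyperfocal distance H = f²/(N·c) + f = 42²/(9 × 0.012) + 42 = 1764/0.108 + 42 ≈ 16375.3 mm ≈ 16.38 m.
Near limit Dn = s·(H − f)/(H + s − 2f) = 1940 × (16375.3 − 42) / (16375.3 + 1940 − 2 × 42) = 1940 × 16333.3 / 18231.3 ≈ 1738.03 mm.
Far limit Df = s·(H − f)/(H − s) = 1940 × (16375.3 − 42) / (16375.3 − 1940) = 1940 × 16333.3 / 14435.3 ≈ 2195.08 mm.
Depth of field = Df − Dn = 2195.08 − 1738.03 ≈ 457.05 mm.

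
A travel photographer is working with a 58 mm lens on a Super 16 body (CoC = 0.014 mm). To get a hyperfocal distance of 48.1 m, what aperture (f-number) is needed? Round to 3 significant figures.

Rearrange H = f²/(N·c) + f for N: N = f² / ((H − f)·c).
N = 58² / ((48100 − 58) × 0.014) = 3364 / 672.6 ≈ 5.

f/5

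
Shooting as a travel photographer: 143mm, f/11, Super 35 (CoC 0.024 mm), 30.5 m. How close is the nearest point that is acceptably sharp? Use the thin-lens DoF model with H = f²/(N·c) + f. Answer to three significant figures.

Hyperfocal distance H = f²/(N·c) + f = 143²/(11 × 0.024) + 143 = 20449/0.264 + 143 ≈ 77601.3 mm ≈ 77.60 m.
Near limit Dn = s·(H − f)/(H + s − 2f) = 30500 × (77601.3 − 143) / (77601.3 + 30500 − 2 × 143) = 30500 × 77458.3 / 107815.3 ≈ 21912 mm ≈ 21.9 m.

21.9 m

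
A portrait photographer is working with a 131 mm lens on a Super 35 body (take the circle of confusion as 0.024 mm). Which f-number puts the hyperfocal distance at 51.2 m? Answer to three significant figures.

Rearrange H = f²/(N·c) + f for N: N = f² / ((H − f)·c).
N = 131² / ((51200 − 131) × 0.024) = 17161 / 1226 ≈ 14.

f/14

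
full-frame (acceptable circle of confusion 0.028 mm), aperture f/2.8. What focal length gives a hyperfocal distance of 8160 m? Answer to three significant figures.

From H = f²/(N·c) + f, with f ≪ H: f ≈ √(H·N·c) = √(8160000 × 2.8 × 0.028) = √639744 ≈ 799.8 mm.
The +f correction barely moves this — solving exactly, f² + N·c·f − N·c·H = 0 ⇒ f = (−N·c + √((N·c)² + 4·N·c·H))/2 = (−0.0784 + √2558976)/2 ≈ 799.80 mm, so f ≈ 800 mm.

800 mm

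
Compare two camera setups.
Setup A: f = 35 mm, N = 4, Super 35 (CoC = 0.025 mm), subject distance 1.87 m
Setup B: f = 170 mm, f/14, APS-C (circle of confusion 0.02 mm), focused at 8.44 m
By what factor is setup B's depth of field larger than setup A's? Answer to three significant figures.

Setup A: H = 35²/(4×0.025) + 35 ≈ 12285.0 mm; DoF = Df − Dn = 2199.47 − 1626.38 ≈ 573.09 mm.
Setup B: H = 170²/(14×0.02) + 170 ≈ 103384.3 mm; DoF = Df − Dn = 9175.2 − 7813.9 ≈ 1361.3 mm.
Ratio = 1361.3 / 573.09 ≈ 2.38.

2.38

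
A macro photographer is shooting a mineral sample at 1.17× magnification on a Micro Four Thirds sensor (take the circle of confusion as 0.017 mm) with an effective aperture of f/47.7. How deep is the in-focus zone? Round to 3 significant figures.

1.18 mm

At magnification m, DoF ≈ 2·N_eff·c/m² = 2 × 47.7 × 0.017 / 1.17² = 1.622 / 1.369 ≈ 1.18 mm.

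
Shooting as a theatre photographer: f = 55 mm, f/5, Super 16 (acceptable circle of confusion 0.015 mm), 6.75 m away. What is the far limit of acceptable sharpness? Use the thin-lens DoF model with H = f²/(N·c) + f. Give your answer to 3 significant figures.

Hyperfocal distance H = f²/(N·c) + f = 55²/(5 × 0.015) + 55 = 3025/0.075 + 55 ≈ 40388.3 mm ≈ 40.39 m.
Far limit Df = s·(H − f)/(H − s) = 6750 × (40388.3 − 55) / (40388.3 − 6750) = 6750 × 40333.3 / 33638.3 ≈ 8093.4 mm ≈ 8.09 m.

8.09 m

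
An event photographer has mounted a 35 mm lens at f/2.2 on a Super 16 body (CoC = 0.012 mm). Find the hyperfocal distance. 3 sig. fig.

46.4 m

Hyperfocal distance H = f²/(N·c) + f = 35²/(2.2 × 0.012) + 35 = 1225/0.0264 + 35 ≈ 46436.5 mm ≈ 46.4 m.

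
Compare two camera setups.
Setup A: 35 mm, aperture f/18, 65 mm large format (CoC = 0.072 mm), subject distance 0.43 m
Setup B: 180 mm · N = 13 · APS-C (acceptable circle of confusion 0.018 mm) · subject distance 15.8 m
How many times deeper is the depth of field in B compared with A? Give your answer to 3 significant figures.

Setup A: H = 35²/(18×0.072) + 35 ≈ 980.2 mm; DoF = Df − Dn = 738.70 − 303.27 ≈ 435.43 mm.
Setup B: H = 180²/(13×0.018) + 180 ≈ 138641.5 mm; DoF = Df − Dn = 17809.1 − 14198.3 ≈ 3610.8 mm.
Ratio = 3610.8 / 435.43 ≈ 8.29.

8.29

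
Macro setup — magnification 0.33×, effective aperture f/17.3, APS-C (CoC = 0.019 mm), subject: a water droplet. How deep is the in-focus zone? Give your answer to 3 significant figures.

At magnification m, DoF ≈ 2·N_eff·c/m² = 2 × 17.3 × 0.019 / 0.33² = 0.6574 / 0.1089 ≈ 6.04 mm.

6.04 mm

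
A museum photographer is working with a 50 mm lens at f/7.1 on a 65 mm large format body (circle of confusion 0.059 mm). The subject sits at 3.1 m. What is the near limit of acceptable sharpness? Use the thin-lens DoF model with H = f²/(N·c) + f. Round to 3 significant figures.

Hyperfocal distance H = f²/(N·c) + f = 50²/(7.1 × 0.059) + 50 = 2500/0.4189 + 50 ≈ 6018.0 mm ≈ 6.018 m.
Near limit Dn = s·(H − f)/(H + s − 2f) = 3100 × (6018.0 − 50) / (6018.0 + 3100 − 2 × 50) = 3100 × 5968.0 / 9018.0 ≈ 2051.5 mm ≈ 2.05 m.

2.05 m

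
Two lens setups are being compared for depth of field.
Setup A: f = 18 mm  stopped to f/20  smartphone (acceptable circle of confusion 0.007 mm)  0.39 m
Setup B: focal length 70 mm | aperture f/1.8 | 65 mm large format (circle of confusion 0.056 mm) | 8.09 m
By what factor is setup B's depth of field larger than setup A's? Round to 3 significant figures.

Setup A: H = 18²/(20×0.007) + 18 ≈ 2332.3 mm; DoF = Df − Dn = 464.70 − 335.99 ≈ 128.71 mm.
Setup B: H = 70²/(1.8×0.056) + 70 ≈ 48681.1 mm; DoF = Df − Dn = 9688.4 − 6944.3 ≈ 2744.1 mm.
Ratio = 2744.1 / 128.71 ≈ 21.3.

21.3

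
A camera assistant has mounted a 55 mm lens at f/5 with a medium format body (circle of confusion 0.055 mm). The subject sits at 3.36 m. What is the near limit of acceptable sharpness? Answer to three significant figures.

2.58 m

Hyperfocal distance H = f²/(N·c) + f = 55²/(5 × 0.055) + 55 = 3025/0.275 + 55 ≈ 11055.0 mm ≈ 11.05 m.
Near limit Dn = s·(H − f)/(H + s − 2f) = 3360 × (11055.0 − 55) / (11055.0 + 3360 − 2 × 55) = 3360 × 11000.0 / 14305.0 ≈ 2583.7 mm ≈ 2.58 m.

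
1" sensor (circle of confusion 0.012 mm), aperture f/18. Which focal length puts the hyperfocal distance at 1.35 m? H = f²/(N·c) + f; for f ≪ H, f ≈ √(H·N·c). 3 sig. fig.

17.0 mm

From H = f²/(N·c) + f, with f ≪ H: f ≈ √(H·N·c) = √(1350 × 18 × 0.012) = √291.60 ≈ 17.08 mm.
Exact: f² + N·c·f − N·c·H = 0 ⇒ f = (−N·c + √((N·c)² + 4·N·c·H))/2 = (−0.216 + √1166.4)/2 ≈ 16.969 mm ≈ 17.0 mm.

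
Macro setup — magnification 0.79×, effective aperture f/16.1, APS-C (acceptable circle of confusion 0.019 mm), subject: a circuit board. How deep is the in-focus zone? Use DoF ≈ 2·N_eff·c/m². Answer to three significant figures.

At magnification m, DoF ≈ 2·N_eff·c/m² = 2 × 16.1 × 0.019 / 0.79² = 0.6118 / 0.6241 ≈ 0.98 mm.

0.980 mm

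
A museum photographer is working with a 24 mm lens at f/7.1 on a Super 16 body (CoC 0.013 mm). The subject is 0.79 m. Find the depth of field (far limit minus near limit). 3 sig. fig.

197 mm

Hyperfocal distance H = f²/(N·c) + f = 24²/(7.1 × 0.013) + 24 = 576/0.0923 + 24 ≈ 6264.5 mm ≈ 6.265 m.
Near limit Dn = s·(H − f)/(H + s − 2f) = 790 × (6264.5 − 24) / (6264.5 + 790 − 2 × 24) = 790 × 6240.5 / 7006.5 ≈ 703.63 mm.
Far limit Df = s·(H − f)/(H − s) = 790 × (6264.5 − 24) / (6264.5 − 790) = 790 × 6240.5 / 5474.5 ≈ 900.54 mm.
Depth of field = Df − Dn = 900.54 − 703.63 ≈ 196.91 mm.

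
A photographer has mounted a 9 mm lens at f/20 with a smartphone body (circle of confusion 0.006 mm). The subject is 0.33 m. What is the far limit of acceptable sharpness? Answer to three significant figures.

0.629 m

Hyperfocal distance H = f²/(N·c) + f = 9²/(20 × 0.006) + 9 = 81/0.12 + 9 ≈ 684.0 mm ≈ 0.684 m.
Far limit Df = s·(H − f)/(H − s) = 330 × (684.0 − 9) / (684.0 − 330) = 330 × 675.0 / 354.0 ≈ 629.24 mm ≈ 0.629 m.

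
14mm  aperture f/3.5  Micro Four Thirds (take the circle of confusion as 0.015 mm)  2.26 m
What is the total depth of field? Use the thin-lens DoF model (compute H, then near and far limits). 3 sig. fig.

4.26 m

Hyperfocal distance H = f²/(N·c) + f = 14²/(3.5 × 0.015) + 14 = 196/0.0525 + 14 ≈ 3747.3 mm ≈ 3.747 m.
Near limit Dn = s·(H − f)/(H + s − 2f) = 2260 × (3747.3 − 14) / (3747.3 + 2260 − 2 × 14) = 2260 × 3733.3 / 5979.3 ≈ 1411.1 mm.
Far limit Df = s·(H − f)/(H − s) = 2260 × (3747.3 − 14) / (3747.3 − 2260) = 2260 × 3733.3 / 1487.3 ≈ 5672.8 mm.
Depth of field = Df − Dn = 5672.8 − 1411.1 ≈ 4261.7 mm ≈ 4.26 m.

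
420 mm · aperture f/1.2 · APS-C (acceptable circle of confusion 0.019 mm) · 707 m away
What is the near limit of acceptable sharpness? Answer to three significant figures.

648 m

Hyperfocal distance H = f²/(N·c) + f = 420²/(1.2 × 0.019) + 420 = 176400/0.0228 + 420 ≈ 7737262.1 mm ≈ 7737 m.
Near limit Dn = s·(H − f)/(H + s − 2f) = 707000 × (7737262.1 − 420) / (7737262.1 + 707000 − 2 × 420) = 707000 × 7736842.1 / 8443422.1 ≈ 647835 mm ≈ 648 m.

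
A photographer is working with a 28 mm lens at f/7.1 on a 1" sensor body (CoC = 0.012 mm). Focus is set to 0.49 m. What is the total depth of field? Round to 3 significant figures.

Hyperfocal distance H = f²/(N·c) + f = 28²/(7.1 × 0.012) + 28 = 784/0.0852 + 28 ≈ 9229.9 mm ≈ 9.230 m.
Near limit Dn = s·(H − f)/(H + s − 2f) = 490 × (9229.9 − 28) / (9229.9 + 490 − 2 × 28) = 490 × 9201.9 / 9663.9 ≈ 466.575 mm.
Far limit Df = s·(H − f)/(H − s) = 490 × (9229.9 − 28) / (9229.9 − 490) = 490 × 9201.9 / 8739.9 ≈ 515.902 mm.
Depth of field = Df − Dn = 515.902 − 466.575 ≈ 49.327 mm.

49.3 mm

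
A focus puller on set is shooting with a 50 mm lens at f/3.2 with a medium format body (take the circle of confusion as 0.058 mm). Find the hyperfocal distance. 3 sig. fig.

Hyperfocal distance H = f²/(N·c) + f = 50²/(3.2 × 0.058) + 50 = 2500/0.1856 + 50 ≈ 13519.8 mm ≈ 13.5 m.

13.5 m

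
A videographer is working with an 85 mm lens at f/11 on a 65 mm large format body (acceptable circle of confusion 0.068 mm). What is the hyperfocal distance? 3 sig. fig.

Hyperfocal distance H = f²/(N·c) + f = 85²/(11 × 0.068) + 85 = 7225/0.748 + 85 ≈ 9744.1 mm ≈ 9.74 m.

9.74 m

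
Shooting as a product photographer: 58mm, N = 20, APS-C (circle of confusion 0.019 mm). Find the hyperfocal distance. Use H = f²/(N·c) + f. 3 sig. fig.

8.91 m

Hyperfocal distance H = f²/(N·c) + f = 58²/(20 × 0.019) + 58 = 3364/0.38 + 58 ≈ 8910.6 mm ≈ 8.91 m.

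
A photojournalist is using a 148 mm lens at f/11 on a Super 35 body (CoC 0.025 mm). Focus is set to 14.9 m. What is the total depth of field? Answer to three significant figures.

Hyperfocal distance H = f²/(N·c) + f = 148²/(11 × 0.025) + 148 = 21904/0.275 + 148 ≈ 79798.9 mm ≈ 79.80 m.
Near limit Dn = s·(H − f)/(H + s − 2f) = 14900 × (79798.9 − 148) / (79798.9 + 14900 − 2 × 148) = 14900 × 79650.9 / 94402.9 ≈ 12571.6 mm.
Far limit Df = s·(H − f)/(H − s) = 14900 × (79798.9 − 148) / (79798.9 − 14900) = 14900 × 79650.9 / 64898.9 ≈ 18286.9 mm.
Depth of field = Df − Dn = 18286.9 − 12571.6 ≈ 5715.3 mm ≈ 5.72 m.

5.72 m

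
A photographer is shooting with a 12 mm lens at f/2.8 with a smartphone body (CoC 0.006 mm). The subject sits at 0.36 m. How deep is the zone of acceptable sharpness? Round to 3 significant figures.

Hyperfocal distance H = f²/(N·c) + f = 12²/(2.8 × 0.006) + 12 = 144/0.0168 + 12 ≈ 8583.4 mm ≈ 8.583 m.
Near limit Dn = s·(H − f)/(H + s − 2f) = 360 × (8583.4 − 12) / (8583.4 + 360 − 2 × 12) = 360 × 8571.4 / 8919.4 ≈ 345.954 mm.
Far limit Df = s·(H − f)/(H − s) = 360 × (8583.4 − 12) / (8583.4 − 360) = 360 × 8571.4 / 8223.4 ≈ 375.235 mm.
Depth of field = Df − Dn = 375.235 − 345.954 ≈ 29.281 mm.

29.3 mm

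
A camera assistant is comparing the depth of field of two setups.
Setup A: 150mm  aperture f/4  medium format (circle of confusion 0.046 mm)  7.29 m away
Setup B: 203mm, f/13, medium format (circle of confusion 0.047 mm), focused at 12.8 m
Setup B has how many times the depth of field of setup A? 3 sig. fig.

5.80

Setup A: H = 150²/(4×0.046) + 150 ≈ 122432.6 mm; DoF = Df − Dn = 7742.05 − 6887.82 ≈ 854.23 mm.
Setup B: H = 203²/(13×0.047) + 203 ≈ 67648.2 mm; DoF = Df − Dn = 15739.8 − 10785.5 ≈ 4954.3 mm.
Ratio = 4954.3 / 854.23 ≈ 5.80.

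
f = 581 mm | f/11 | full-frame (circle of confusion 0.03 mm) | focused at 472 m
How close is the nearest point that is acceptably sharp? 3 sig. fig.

323 m

Hyperfocal distance H = f²/(N·c) + f = 581²/(11 × 0.03) + 581 = 337561/0.33 + 581 ≈ 1023493.1 mm ≈ 1023 m.
Near limit Dn = s·(H − f)/(H + s − 2f) = 472000 × (1023493.1 − 581) / (1023493.1 + 472000 − 2 × 581) = 472000 × 1022912.1 / 1494331.1 ≈ 323097 mm ≈ 323 m.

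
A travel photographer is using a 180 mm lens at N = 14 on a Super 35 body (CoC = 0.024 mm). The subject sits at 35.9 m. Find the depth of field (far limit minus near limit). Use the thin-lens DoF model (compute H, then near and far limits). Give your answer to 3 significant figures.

30.8 m

Hyperfocal distance H = f²/(N·c) + f = 180²/(14 × 0.024) + 180 = 32400/0.336 + 180 ≈ 96608.6 mm ≈ 96.61 m.
Near limit Dn = s·(H − f)/(H + s − 2f) = 35900 × (96608.6 − 180) / (96608.6 + 35900 − 2 × 180) = 35900 × 96428.6 / 132148.6 ≈ 26196 mm.
Far limit Df = s·(H − f)/(H − s) = 35900 × (96608.6 − 180) / (96608.6 − 35900) = 35900 × 96428.6 / 60708.6 ≈ 57023 mm.
Depth of field = Df − Dn = 57023 − 26196 ≈ 30827 mm ≈ 30.8 m.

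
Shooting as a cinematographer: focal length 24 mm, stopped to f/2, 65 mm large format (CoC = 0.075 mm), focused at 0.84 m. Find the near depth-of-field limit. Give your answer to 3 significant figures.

Hyperfocal distance H = f²/(N·c) + f = 24²/(2 × 0.075) + 24 = 576/0.15 + 24 ≈ 3864.0 mm ≈ 3.864 m.
Near limit Dn = s·(H − f)/(H + s − 2f) = 840 × (3864.0 − 24) / (3864.0 + 840 − 2 × 24) = 840 × 3840.0 / 4656.0 ≈ 692.78 mm ≈ 0.693 m.

0.693 m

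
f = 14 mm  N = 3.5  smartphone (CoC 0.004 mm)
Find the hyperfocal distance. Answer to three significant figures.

14.0 m

Hyperfocal distance H = f²/(N·c) + f = 14²/(3.5 × 0.004) + 14 = 196/0.014 + 14 ≈ 14014.0 mm ≈ 14.0 m.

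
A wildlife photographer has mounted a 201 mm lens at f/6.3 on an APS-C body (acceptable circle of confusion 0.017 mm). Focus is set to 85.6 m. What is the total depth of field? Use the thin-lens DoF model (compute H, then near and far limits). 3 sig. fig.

40.9 m

Hyperfocal distance H = f²/(N·c) + f = 201²/(6.3 × 0.017) + 201 = 40401/0.1071 + 201 ≈ 377427.9 mm ≈ 377.4 m.
Near limit Dn = s·(H − f)/(H + s − 2f) = 85600 × (377427.9 − 201) / (377427.9 + 85600 − 2 × 201) = 85600 × 377226.9 / 462625.9 ≈ 69799 mm.
Far limit Df = s·(H − f)/(H − s) = 85600 × (377427.9 − 201) / (377427.9 − 85600) = 85600 × 377226.9 / 291827.9 ≈ 110650 mm.
Depth of field = Df − Dn = 110650 − 69799 ≈ 40851 mm ≈ 40.9 m.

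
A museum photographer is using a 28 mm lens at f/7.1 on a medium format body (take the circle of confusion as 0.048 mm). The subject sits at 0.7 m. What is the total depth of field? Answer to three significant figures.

447 mm

Hyperfocal distance H = f²/(N·c) + f = 28²/(7.1 × 0.048) + 28 = 784/0.3408 + 28 ≈ 2328.5 mm ≈ 2.328 m.
Near limit Dn = s·(H − f)/(H + s − 2f) = 700 × (2328.5 − 28) / (2328.5 + 700 − 2 × 28) = 700 × 2300.5 / 2972.5 ≈ 541.75 mm.
Far limit Df = s·(H − f)/(H − s) = 700 × (2328.5 − 28) / (2328.5 − 700) = 700 × 2300.5 / 1628.5 ≈ 988.86 mm.
Depth of field = Df − Dn = 988.86 − 541.75 ≈ 447.11 mm.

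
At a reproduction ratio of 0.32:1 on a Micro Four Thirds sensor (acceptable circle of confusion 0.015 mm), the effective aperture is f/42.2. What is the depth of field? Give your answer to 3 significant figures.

At magnification m, DoF ≈ 2·N_eff·c/m² = 2 × 42.2 × 0.015 / 0.32² = 1.266 / 0.1024 ≈ 12.4 mm.

12.4 mm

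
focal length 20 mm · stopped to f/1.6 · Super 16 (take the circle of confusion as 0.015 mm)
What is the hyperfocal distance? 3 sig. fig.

16.7 m

Hyperfocal distance H = f²/(N·c) + f = 20²/(1.6 × 0.015) + 20 = 400/0.024 + 20 ≈ 16686.7 mm ≈ 16.7 m.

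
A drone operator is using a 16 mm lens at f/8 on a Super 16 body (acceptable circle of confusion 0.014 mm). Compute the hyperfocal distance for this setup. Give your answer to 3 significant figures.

Hyperfocal distance H = f²/(N·c) + f = 16²/(8 × 0.014) + 16 = 256/0.112 + 16 ≈ 2301.7 mm ≈ 2.30 m.

2.30 m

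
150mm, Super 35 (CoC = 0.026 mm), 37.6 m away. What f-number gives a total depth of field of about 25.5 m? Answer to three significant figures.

Write h = H − f = f²/(N·c). The thin-lens limits are Dn = s·h/(h + (s−f)) and Df = s·h/(h − (s−f)), so DoF = Df − Dn = 2·s·(s−f)·h / (h² − (s−f)²).
That is a quadratic in h: DoF·h² − 2·s·(s−f)·h − DoF·(s−f)² = 0 ⇒ h = (s−f)·(s + √(s² + DoF²)) / DoF = 37450 × (37600 + √(37600² + 25500²)) / 25500 = 37450 × (37600 + 45431.4) / 25500 ≈ 121942 mm.
Then N = f²/(c·h) = 150² / (0.026 × 121942) = 22500 / 3170.5 ≈ 7.10.

f/7.10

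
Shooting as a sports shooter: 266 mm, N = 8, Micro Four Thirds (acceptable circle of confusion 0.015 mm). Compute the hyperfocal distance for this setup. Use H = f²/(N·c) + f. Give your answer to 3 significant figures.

Hyperfocal distance H = f²/(N·c) + f = 266²/(8 × 0.015) + 266 = 70756/0.12 + 266 ≈ 589899.3 mm ≈ 590 m.

590 m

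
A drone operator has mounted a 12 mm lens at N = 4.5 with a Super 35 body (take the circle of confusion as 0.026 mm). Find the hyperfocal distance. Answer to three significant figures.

1.24 m

Hyperfocal distance H = f²/(N·c) + f = 12²/(4.5 × 0.026) + 12 = 144/0.117 + 12 ≈ 1242.8 mm ≈ 1.24 m.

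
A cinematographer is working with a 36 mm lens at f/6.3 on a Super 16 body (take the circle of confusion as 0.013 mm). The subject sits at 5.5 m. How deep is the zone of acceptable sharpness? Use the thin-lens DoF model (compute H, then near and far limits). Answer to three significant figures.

4.31 m

Hyperfocal distance H = f²/(N·c) + f = 36²/(6.3 × 0.013) + 36 = 1296/0.0819 + 36 ≈ 15860.2 mm ≈ 15.86 m.
Near limit Dn = s·(H − f)/(H + s − 2f) = 5500 × (15860.2 − 36) / (15860.2 + 5500 − 2 × 36) = 5500 × 15824.2 / 21288.2 ≈ 4088.3 mm.
Far limit Df = s·(H − f)/(H − s) = 5500 × (15860.2 − 36) / (15860.2 − 5500) = 5500 × 15824.2 / 10360.2 ≈ 8400.7 mm.
Depth of field = Df − Dn = 8400.7 − 4088.3 ≈ 4312.4 mm ≈ 4.31 m.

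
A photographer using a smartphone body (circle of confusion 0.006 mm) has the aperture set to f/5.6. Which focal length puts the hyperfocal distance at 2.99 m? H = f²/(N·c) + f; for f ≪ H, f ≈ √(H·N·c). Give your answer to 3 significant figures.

10.0 mm

From H = f²/(N·c) + f, with f ≪ H: f ≈ √(H·N·c) = √(2990 × 5.6 × 0.006) = √100.46 ≈ 10.02 mm.
The +f correction barely moves this — solving exactly, f² + N·c·f − N·c·H = 0 ⇒ f = (−N·c + √((N·c)² + 4·N·c·H))/2 = (−0.0336 + √401.86)/2 ≈ 10.006 mm, so f ≈ 10.0 mm.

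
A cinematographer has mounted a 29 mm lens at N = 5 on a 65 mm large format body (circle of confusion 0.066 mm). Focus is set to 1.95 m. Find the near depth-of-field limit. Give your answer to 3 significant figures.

1.11 m

Hyperfocal distance H = f²/(N·c) + f = 29²/(5 × 0.066) + 29 = 841/0.33 + 29 ≈ 2577.5 mm ≈ 2.577 m.
Near limit Dn = s·(H − f)/(H + s − 2f) = 1950 × (2577.5 − 29) / (2577.5 + 1950 − 2 × 29) = 1950 × 2548.5 / 4469.5 ≈ 1111.9 mm ≈ 1.11 m.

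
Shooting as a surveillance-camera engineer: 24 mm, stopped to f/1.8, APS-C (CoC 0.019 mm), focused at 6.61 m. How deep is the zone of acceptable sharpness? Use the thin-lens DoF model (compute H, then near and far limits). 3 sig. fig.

6.10 m

Hyperfocal distance H = f²/(N·c) + f = 24²/(1.8 × 0.019) + 24 = 576/0.0342 + 24 ≈ 16866.1 mm ≈ 16.87 m.
Near limit Dn = s·(H − f)/(H + s − 2f) = 6610 × (16866.1 − 24) / (16866.1 + 6610 − 2 × 24) = 6610 × 16842.1 / 23428.1 ≈ 4751.8 mm.
Far limit Df = s·(H − f)/(H − s) = 6610 × (16866.1 − 24) / (16866.1 − 6610) = 6610 × 16842.1 / 10256.1 ≈ 10854.6 mm.
Depth of field = Df − Dn = 10854.6 − 4751.8 ≈ 6102.8 mm ≈ 6.10 m.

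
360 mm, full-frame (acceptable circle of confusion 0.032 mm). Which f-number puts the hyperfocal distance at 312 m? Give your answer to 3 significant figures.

f/13

Rearrange H = f²/(N·c) + f for N: N = f² / ((H − f)·c).
N = 360² / ((312000 − 360) × 0.032) = 129600 / 9972 ≈ 13.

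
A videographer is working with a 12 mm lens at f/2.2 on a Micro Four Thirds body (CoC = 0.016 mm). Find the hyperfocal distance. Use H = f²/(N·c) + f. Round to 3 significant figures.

4.10 m

Hyperfocal distance H = f²/(N·c) + f = 12²/(2.2 × 0.016) + 12 = 144/0.0352 + 12 ≈ 4102.9 mm ≈ 4.10 m.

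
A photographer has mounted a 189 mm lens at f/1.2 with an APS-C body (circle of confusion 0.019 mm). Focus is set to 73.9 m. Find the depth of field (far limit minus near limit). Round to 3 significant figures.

6.97 m

Hyperfocal distance H = f²/(N·c) + f = 189²/(1.2 × 0.019) + 189 = 35721/0.0228 + 189 ≈ 1566899.5 mm ≈ 1567 m.
Near limit Dn = s·(H − f)/(H + s − 2f) = 73900 × (1566899.5 − 189) / (1566899.5 + 73900 − 2 × 189) = 73900 × 1566710.5 / 1640421.5 ≈ 70579.4 mm.
Far limit Df = s·(H − f)/(H − s) = 73900 × (1566899.5 − 189) / (1566899.5 − 73900) = 73900 × 1566710.5 / 1492999.5 ≈ 77548.5 mm.
Depth of field = Df − Dn = 77548.5 − 70579.4 ≈ 6969.1 mm ≈ 6.97 m.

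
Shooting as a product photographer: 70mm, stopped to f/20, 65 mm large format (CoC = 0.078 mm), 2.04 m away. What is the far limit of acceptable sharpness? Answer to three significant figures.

Hyperfocal distance H = f²/(N·c) + f = 70²/(20 × 0.078) + 70 = 4900/1.56 + 70 ≈ 3211.0 mm ≈ 3.211 m.
Far limit Df = s·(H − f)/(H − s) = 2040 × (3211.0 − 70) / (3211.0 − 2040) = 2040 × 3141.0 / 1171.0 ≈ 5471.9 mm ≈ 5.47 m.

5.47 m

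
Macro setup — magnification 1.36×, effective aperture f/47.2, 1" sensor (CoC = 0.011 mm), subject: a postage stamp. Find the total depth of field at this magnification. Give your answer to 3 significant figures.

At magnification m, DoF ≈ 2·N_eff·c/m² = 2 × 47.2 × 0.011 / 1.36² = 1.038 / 1.85 ≈ 0.561 mm.

0.561 mm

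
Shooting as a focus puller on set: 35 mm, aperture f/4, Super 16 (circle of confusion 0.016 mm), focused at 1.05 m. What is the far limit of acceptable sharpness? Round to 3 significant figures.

1.11 m

Hyperfocal distance H = f²/(N·c) + f = 35²/(4 × 0.016) + 35 = 1225/0.064 + 35 ≈ 19175.6 mm ≈ 19.18 m.
Far limit Df = s·(H − f)/(H − s) = 1050 × (19175.6 − 35) / (19175.6 − 1050) = 1050 × 19140.6 / 18125.6 ≈ 1108.8 mm ≈ 1.11 m.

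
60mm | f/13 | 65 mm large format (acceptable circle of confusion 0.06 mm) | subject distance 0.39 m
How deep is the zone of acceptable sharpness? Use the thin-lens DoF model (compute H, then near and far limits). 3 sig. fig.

56.1 mm

Hyperfocal distance H = f²/(N·c) + f = 60²/(13 × 0.06) + 60 = 3600/0.78 + 60 ≈ 4675.4 mm ≈ 4.675 m.
Near limit Dn = s·(H − f)/(H + s − 2f) = 390 × (4675.4 − 60) / (4675.4 + 390 − 2 × 60) = 390 × 4615.4 / 4945.4 ≈ 363.976 mm.
Far limit Df = s·(H − f)/(H − s) = 390 × (4675.4 − 60) / (4675.4 − 390) = 390 × 4615.4 / 4285.4 ≈ 420.032 mm.
Depth of field = Df − Dn = 420.032 − 363.976 ≈ 56.056 mm.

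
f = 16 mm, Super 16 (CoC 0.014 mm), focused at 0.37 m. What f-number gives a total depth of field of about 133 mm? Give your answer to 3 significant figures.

Write h = H − f = f²/(N·c). The thin-lens limits are Dn = s·h/(h + (s−f)) and Df = s·h/(h − (s−f)), so DoF = Df − Dn = 2·s·(s−f)·h / (h² − (s−f)²).
That is a quadratic in h: DoF·h² − 2·s·(s−f)·h − DoF·(s−f)² = 0 ⇒ h = (s−f)·(s + √(s² + DoF²)) / DoF = 354 × (370 + √(370² + 133²)) / 133 = 354 × (370 + 393.178) / 133 ≈ 2031.3 mm.
Then N = f²/(c·h) = 16² / (0.014 × 2031.3) = 256 / 28.438 ≈ 9.

f/9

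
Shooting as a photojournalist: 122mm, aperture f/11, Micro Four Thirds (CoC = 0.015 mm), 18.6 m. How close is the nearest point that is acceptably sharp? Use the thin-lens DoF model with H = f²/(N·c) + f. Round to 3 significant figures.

Hyperfocal distance H = f²/(N·c) + f = 122²/(11 × 0.015) + 122 = 14884/0.165 + 122 ≈ 90328.1 mm ≈ 90.33 m.
Near limit Dn = s·(H − f)/(H + s − 2f) = 18600 × (90328.1 − 122) / (90328.1 + 18600 − 2 × 122) = 18600 × 90206.1 / 108684.1 ≈ 15438 mm ≈ 15.4 m.

15.4 m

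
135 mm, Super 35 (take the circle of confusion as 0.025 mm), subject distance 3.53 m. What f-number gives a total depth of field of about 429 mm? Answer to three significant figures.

f/13

Write h = H − f = f²/(N·c). The thin-lens limits are Dn = s·h/(h + (s−f)) and Df = s·h/(h − (s−f)), so DoF = Df − Dn = 2·s·(s−f)·h / (h² − (s−f)²).
That is a quadratic in h: DoF·h² − 2·s·(s−f)·h − DoF·(s−f)² = 0 ⇒ h = (s−f)·(s + √(s² + DoF²)) / DoF = 3395 × (3530 + √(3530² + 429²)) / 429 = 3395 × (3530 + 3555.97) / 429 ≈ 56077 mm.
Then N = f²/(c·h) = 135² / (0.025 × 56077) = 18225 / 1401.9 ≈ 13.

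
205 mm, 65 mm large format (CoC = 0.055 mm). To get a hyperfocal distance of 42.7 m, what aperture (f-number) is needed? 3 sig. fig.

f/18

Rearrange H = f²/(N·c) + f for N: N = f² / ((H − f)·c).
N = 205² / ((42700 − 205) × 0.055) = 42025 / 2337 ≈ 18.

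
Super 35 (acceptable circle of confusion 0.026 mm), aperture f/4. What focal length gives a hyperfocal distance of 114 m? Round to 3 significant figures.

109 mm

From H = f²/(N·c) + f, with f ≪ H: f ≈ √(H·N·c) = √(114000 × 4 × 0.026) = √11856 ≈ 108.9 mm.
The +f correction barely moves this — solving exactly, f² + N·c·f − N·c·H = 0 ⇒ f = (−N·c + √((N·c)² + 4·N·c·H))/2 = (−0.104 + √47424)/2 ≈ 108.83 mm, so f ≈ 109 mm.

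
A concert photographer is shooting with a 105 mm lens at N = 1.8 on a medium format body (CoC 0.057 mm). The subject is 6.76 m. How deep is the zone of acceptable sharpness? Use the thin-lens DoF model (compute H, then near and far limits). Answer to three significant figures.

Hyperfocal distance H = f²/(N·c) + f = 105²/(1.8 × 0.057) + 105 = 11025/0.1026 + 105 ≈ 107561.1 mm ≈ 107.6 m.
Near limit Dn = s·(H − f)/(H + s − 2f) = 6760 × (107561.1 − 105) / (107561.1 + 6760 − 2 × 105) = 6760 × 107456.1 / 114111.1 ≈ 6365.75 mm.
Far limit Df = s·(H − f)/(H − s) = 6760 × (107561.1 − 105) / (107561.1 − 6760) = 6760 × 107456.1 / 100801.1 ≈ 7206.30 mm.
Depth of field = Df − Dn = 7206.30 − 6365.75 ≈ 840.55 mm ≈ 0.841 m.

0.841 m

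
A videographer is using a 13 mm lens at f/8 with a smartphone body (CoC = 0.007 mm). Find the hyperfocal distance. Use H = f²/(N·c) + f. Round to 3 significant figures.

Hyperfocal distance H = f²/(N·c) + f = 13²/(8 × 0.007) + 13 = 169/0.056 + 13 ≈ 3030.9 mm ≈ 3.03 m.

3.03 m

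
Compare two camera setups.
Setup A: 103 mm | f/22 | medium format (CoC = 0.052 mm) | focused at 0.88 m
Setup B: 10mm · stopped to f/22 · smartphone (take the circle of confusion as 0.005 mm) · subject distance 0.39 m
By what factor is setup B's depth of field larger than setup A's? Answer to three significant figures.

Setup A: H = 103²/(22×0.052) + 103 ≈ 9376.6 mm; DoF = Df − Dn = 960.47 − 811.97 ≈ 148.50 mm.
Setup B: H = 10²/(22×0.005) + 10 ≈ 919.1 mm; DoF = Df − Dn = 670.10 − 275.04 ≈ 395.06 mm.
Ratio = 395.06 / 148.50 ≈ 2.66.

2.66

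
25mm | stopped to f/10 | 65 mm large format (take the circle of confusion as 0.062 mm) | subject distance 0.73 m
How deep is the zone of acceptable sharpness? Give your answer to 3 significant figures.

2.00 m

Hyperfocal distance H = f²/(N·c) + f = 25²/(10 × 0.062) + 25 = 625/0.62 + 25 ≈ 1033.1 mm ≈ 1.033 m.
Near limit Dn = s·(H − f)/(H + s − 2f) = 730 × (1033.1 − 25) / (1033.1 + 730 − 2 × 25) = 730 × 1008.1 / 1713.1 ≈ 429.6 mm.
Far limit Df = s·(H − f)/(H − s) = 730 × (1033.1 − 25) / (1033.1 − 730) = 730 × 1008.1 / 303.1 ≈ 2428.2 mm.
Depth of field = Df − Dn = 2428.2 − 429.6 ≈ 1998.6 mm ≈ 2.00 m.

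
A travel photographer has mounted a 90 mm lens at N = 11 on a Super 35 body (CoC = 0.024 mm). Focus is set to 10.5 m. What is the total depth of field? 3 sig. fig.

8.05 m

Hyperfocal distance H = f²/(N·c) + f = 90²/(11 × 0.024) + 90 = 8100/0.264 + 90 ≈ 30771.8 mm ≈ 30.77 m.
Near limit Dn = s·(H − f)/(H + s − 2f) = 10500 × (30771.8 − 90) / (30771.8 + 10500 − 2 × 90) = 10500 × 30681.8 / 41091.8 ≈ 7840.0 mm.
Far limit Df = s·(H − f)/(H − s) = 10500 × (30771.8 − 90) / (30771.8 − 10500) = 10500 × 30681.8 / 20271.8 ≈ 15892.0 mm.
Depth of field = Df − Dn = 15892.0 − 7840.0 ≈ 8052.0 mm ≈ 8.05 m.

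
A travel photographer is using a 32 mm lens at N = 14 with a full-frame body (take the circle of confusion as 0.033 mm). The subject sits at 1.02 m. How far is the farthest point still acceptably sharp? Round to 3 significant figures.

1.84 m

Hyperfocal distance H = f²/(N·c) + f = 32²/(14 × 0.033) + 32 = 1024/0.462 + 32 ≈ 2248.5 mm ≈ 2.248 m.
Far limit Df = s·(H − f)/(H − s) = 1020 × (2248.5 − 32) / (2248.5 − 1020) = 1020 × 2216.5 / 1228.5 ≈ 1840.4 mm ≈ 1.84 m.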